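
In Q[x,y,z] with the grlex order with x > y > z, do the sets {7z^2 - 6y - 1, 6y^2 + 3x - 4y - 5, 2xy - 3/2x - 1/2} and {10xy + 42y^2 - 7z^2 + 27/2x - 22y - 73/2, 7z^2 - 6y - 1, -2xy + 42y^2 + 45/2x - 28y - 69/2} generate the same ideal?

For a fixed monomial order, each ideal has a unique reduced Gröbner basis; comparing bases decides equality.
Buchberger on the first generating set:
f_1 = 7z^2 - 6y - 1, LT = z^2.
f_2 = 6y^2 + 3x - 4y - 5, LT = y^2.
f_3 = 2xy - 3/2x - 1/2, LT = xy.

S(f_2,f_3): lcm = xy^2. S = 1/2x^2 + 1/12xy - 5/6x + 1/4y.
  leading term x^2: no divisor's leading term divides it; move 1/2x^2 to the remainder.
  leading term xy: subtract (1/24)·f_3 from 1/12xy - 5/6x + 1/4y → -37/48x + 1/4y + 1/48
  leading term x: no divisor's leading term divides it; move -37/48x to the remainder.
  leading term y: no divisor's leading term divides it; move 1/4y to the remainder.
  leading term 1: no divisor's leading term divides it; move 1/48 to the remainder.
  remainder 1/2x^2 - 37/48x + 1/4y + 1/48 ≠ 0; add g_4 = 1/2x^2 - 37/48x + 1/4y + 1/48 to the basis.

The other S-polynomials (S(f_1,f_2), S(f_1,f_3), S(f_1,g_4), S(f_2,g_4), S(f_3,g_4)) all reduce to 0 modulo the current basis, so we have a Gröbner basis.
Inter-reduce: drop elements whose leading term is divisible by another's, tail-reduce, and make monic.
Reduced Gröbner basis: {x^2 - 37/24x + 1/2y + 1/24, xy - 3/4x - 1/4, y^2 + 1/2x - 2/3y - 5/6, z^2 - 6/7y - 1/7}.

Buchberger on the second generating set:
h_1 = 10xy + 42y^2 - 7z^2 + 27/2x - 22y - 73/2, LT = xy.
h_2 = 7z^2 - 6y - 1, LT = z^2.
h_3 = -2xy + 42y^2 + 45/2x - 28y - 69/2, LT = xy.

S(h_1,h_3): lcm = xy. S = 126/5y^2 - 7/10z^2 + 63/5x - 81/5y - 209/10.
  leading term y^2: no divisor's leading term divides it; move 126/5y^2 to the remainder.
  leading term z^2: subtract (-1/10)·h_2 from -7/10z^2 + 63/5x - 81/5y - 209/10 → 63/5x - 84/5y - 21
  leading term x: no divisor's leading term divides it; move 63/5x to the remainder.
  leading term y: no divisor's leading term divides it; move -84/5y to the remainder.
  leading term 1: no divisor's leading term divides it; move -21 to the remainder.
  remainder 126/5y^2 + 63/5x - 84/5y - 21 ≠ 0; add k_4 = 126/5y^2 + 63/5x - 84/5y - 21 to the basis.

S(h_1,k_4): lcm = xy^2. S = 21/5y^3 - 7/10yz^2 - 1/2x^2 + 121/60xy - 11/5y^2 + 5/6x - 73/20y.
  leading term y^3: subtract (1/6y)·k_4 from 21/5y^3 - 7/10yz^2 - 1/2x^2 + 121/60xy - 11/5y^2 + 5/6x - 73/20y → -7/10yz^2 - 1/2x^2 - 1/12xy + 3/5y^2 + 5/6x - 3/20y
  leading term yz^2: subtract (-1/10y)·h_2 from -7/10yz^2 - 1/2x^2 - 1/12xy + 3/5y^2 + 5/6x - 3/20y → -1/2x^2 - 1/12xy + 5/6x - 1/4y
  leading term x^2: no divisor's leading term divides it; move -1/2x^2 to the remainder.
  leading term xy: subtract (-1/120)·h_1 from -1/12xy + 5/6x - 1/4y → 7/20y^2 - 7/120z^2 + 227/240x - 13/30y - 73/240
  leading term y^2: subtract (1/72)·k_4 from 7/20y^2 - 7/120z^2 + 227/240x - 13/30y - 73/240 → -7/120z^2 + 37/48x - 1/5y - 1/80
  leading term z^2: subtract (-1/120)·h_2 from -7/120z^2 + 37/48x - 1/5y - 1/80 → 37/48x - 1/4y - 1/48
  leading term x: no divisor's leading term divides it; move 37/48x to the remainder.
  leading term y: no divisor's leading term divides it; move -1/4y to the remainder.
  leading term 1: no divisor's leading term divides it; move -1/48 to the remainder.
  remainder -1/2x^2 + 37/48x - 1/4y - 1/48 ≠ 0; add k_5 = -1/2x^2 + 37/48x - 1/4y - 1/48 to the basis.

The other S-polynomials (S(h_1,h_2), S(h_2,h_3), S(h_2,k_4), S(h_3,k_4), S(h_1,k_5), S(h_2,k_5), S(h_3,k_5), S(k_4,k_5)) all reduce to 0 modulo the current basis, so we have a Gröbner basis.
Inter-reduce: drop elements whose leading term is divisible by another's, tail-reduce, and make monic.
Reduced Gröbner basis: {x^2 - 37/24x + 1/2y + 1/24, xy - 3/4x - 1/4, y^2 + 1/2x - 2/3y - 5/6, z^2 - 6/7y - 1/7}.

These coincide, so the ideals are equal.
The same test decides containment: I ⊆ J iff every generator of I reduces to 0 modulo a Gröbner basis of J.

Yes, the ideals are equal.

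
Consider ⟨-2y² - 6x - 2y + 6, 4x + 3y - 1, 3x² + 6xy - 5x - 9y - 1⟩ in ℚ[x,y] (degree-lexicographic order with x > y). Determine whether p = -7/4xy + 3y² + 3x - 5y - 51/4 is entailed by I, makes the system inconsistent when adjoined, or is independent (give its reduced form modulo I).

-7/4xy + 3y² + 3x - 5y - 51/4 lies in I (it reduces to 0).

First compute the reduced Gröbner basis of I by Buchberger's algorithm.
f_1 = -2y² - 6x - 2y + 6, LT = y².
f_2 = 4x + 3y - 1, LT = x.
f_3 = 3x² + 6xy - 5x - 9y - 1, LT = x².

S(f_2,f_3): lcm = x². S = -5/4xy + 17/12x + 3y + ⅓.
  leading term xy: subtract (-5/16y)·f_2 from -5/4xy + 17/12x + 3y + ⅓ → 15/16y² + 17/12x + 43/16y + ⅓
  leading term y²: subtract (-15/32)·f_1 from 15/16y² + 17/12x + 43/16y + ⅓ → -67/48x + 7/4y + 151/48
  leading term x: subtract (-67/192)·f_2 from -67/48x + 7/4y + 151/48 → 179/64y + 179/64
  leading term y: no divisor's leading term divides it; move 179/64y to the remainder.
  leading term 1: no divisor's leading term divides it; move 179/64 to the remainder.
  remainder 179/64y + 179/64 ≠ 0; add h_4 = 179/64y + 179/64 to the basis.

The other S-polynomials (S(f_1,f_2), S(f_1,f_3), S(f_1,h_4), S(f_2,h_4), S(f_3,h_4)) all reduce to 0 modulo the current basis, so we have a Gröbner basis.
Inter-reduce: drop elements whose leading term is divisible by another's, tail-reduce, and make monic.
Reduced Gröbner basis: {x - 1, y + 1}.
Label its elements g_1 = x - 1, g_2 = y + 1.

Reduce p = -7/4xy + 3y² + 3x - 5y - 51/4 modulo G:
  leading term xy: subtract (-7/4y)·g_1 from -7/4xy + 3y² + 3x - 5y - 51/4 → 3y² + 3x - 27/4y - 51/4
  leading term y²: subtract (3y)·g_2 from 3y² + 3x - 27/4y - 51/4 → 3x - 39/4y - 51/4
  leading term x: subtract (3)·g_1 from 3x - 39/4y - 51/4 → -39/4y - 39/4
  leading term y: subtract (-39/4)·g_2 from -39/4y - 39/4 → 0
  normal form = 0.
Since the normal form is 0, p ∈ I.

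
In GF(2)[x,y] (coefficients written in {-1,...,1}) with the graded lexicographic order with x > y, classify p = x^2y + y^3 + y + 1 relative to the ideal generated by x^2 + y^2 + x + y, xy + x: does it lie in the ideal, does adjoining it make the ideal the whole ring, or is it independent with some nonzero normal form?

x^2y + y^3 + y + 1 is independent of I; its normal form modulo I is y^2 + x + y + 1.

First compute the reduced Gröbner basis of I by Buchberger's algorithm.
f_1 = x^2 + y^2 + x + y, LT = x^2.
f_2 = xy + x, LT = xy.

S(f_1,f_2): lcm = x^2y. S = y^3 + x^2 + xy + y^2.
  reduce S modulo (f_1, f_2):
  remainder y^3 + y ≠ 0; add h_3 = y^3 + y to the basis.

The other S-polynomials (S(f_1,h_3), S(f_2,h_3)) all reduce to 0 modulo the current basis, so we have a Gröbner basis.
Inter-reduce: drop elements whose leading term is divisible by another's, tail-reduce, and make monic.
Reduced Gröbner basis: {y^3 + y, x^2 + y^2 + x + y, xy + x}.
Label its elements g_1 = y^3 + y, g_2 = x^2 + y^2 + x + y, g_3 = xy + x.

Reduce p = x^2y + y^3 + y + 1 modulo G:
  leading term x^2y: subtract (y)·g_2 from x^2y + y^3 + y + 1 → xy + y^2 + y + 1
  leading term xy: subtract (1)·g_3 from xy + y^2 + y + 1 → y^2 + x + y + 1
  leading term y^2: no divisor's leading term divides it; move y^2 to the remainder.
  leading term x: no divisor's leading term divides it; move x to the remainder.
  leading term y: no divisor's leading term divides it; move y to the remainder.
  leading term 1: no divisor's leading term divides it; move 1 to the remainder.
  normal form = y^2 + x + y + 1.
The normal form is nonzero, so p ∉ I. Since p minus its normal form lies in I, I + (p) = I + (r) where r = y^2 + x + y + 1; decide whether this ideal is the whole ring.
Run Buchberger on G together with r (pairs among the g_i already reduce to 0 since G is a Gröbner basis):
g_1 = y^3 + y, LT = y^3.
g_2 = x^2 + y^2 + x + y, LT = x^2.
g_3 = xy + x, LT = xy.
r = y^2 + x + y + 1, LT = y^2.

S(g_1,r): lcm = y^3. S = xy + y^2.
  reduce S modulo (g_1, g_2, g_3, r):
  remainder y + 1 ≠ 0; add m_5 = y + 1 to the basis.

S(g_3,r): lcm = xy^2. S = x^2 + x.
  reduce S modulo (g_1, g_2, g_3, r, m_5):
  remainder x + 1 ≠ 0; add m_6 = x + 1 to the basis.

The other S-polynomials (S(g_1,g_2), S(g_1,g_3), S(g_2,g_3), S(g_2,r), S(g_1,m_5), S(g_2,m_5), S(g_3,m_5), S(r,m_5), S(g_1,m_6), S(g_2,m_6), S(g_3,m_6), S(r,m_6), S(m_5,m_6)) all reduce to 0 modulo the current basis, so we have a Gröbner basis.
Inter-reduce: drop elements whose leading term is divisible by another's, tail-reduce, and make monic.
Reduced Gröbner basis: {x + 1, y + 1}.
The reduced Gröbner basis of I + (p) is {x + 1, y + 1} ≠ {1}, a proper ideal, so the enlarged system stays consistent: p is independent of I, with normal form y^2 + x + y + 1.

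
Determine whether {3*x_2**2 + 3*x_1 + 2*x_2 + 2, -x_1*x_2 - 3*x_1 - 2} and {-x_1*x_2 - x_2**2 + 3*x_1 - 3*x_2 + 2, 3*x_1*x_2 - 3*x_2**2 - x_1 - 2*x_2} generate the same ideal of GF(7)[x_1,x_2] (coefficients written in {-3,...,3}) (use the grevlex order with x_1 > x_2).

Equality of ideals is decidable: compute both reduced Gröbner bases (unique for the ordering) and check whether they agree.
Buchberger on the first generating set:
f_1 = 3*x_2**2 + 3*x_1 + 2*x_2 + 2, LT = x_2**2.
f_2 = -x_1*x_2 - 3*x_1 - 2, LT = x_1*x_2.

S(f_1,f_2): lcm = x_1*x_2**2. S = x_1**2 + 3*x_1 - 2*x_2.
  reduce S modulo (f_1, f_2):
  remainder x_1**2 + 3*x_1 - 2*x_2 ≠ 0; add g_3 = x_1**2 + 3*x_1 - 2*x_2 to the basis.

The other S-polynomials (S(f_1,g_3), S(f_2,g_3)) all reduce to 0 modulo the current basis, so we have a Gröbner basis.
Inter-reduce: drop elements whose leading term is divisible by another's, tail-reduce, and make monic.
Reduced Gröbner basis: {x_1**2 + 3*x_1 - 2*x_2, x_1*x_2 + 3*x_1 + 2, x_2**2 + x_1 + 3*x_2 + 3}.

Buchberger on the second generating set:
h_1 = -x_1*x_2 - x_2**2 + 3*x_1 - 3*x_2 + 2, LT = x_1*x_2.
h_2 = 3*x_1*x_2 - 3*x_2**2 - x_1 - 2*x_2, LT = x_1*x_2.

S(h_1,h_2): lcm = x_1*x_2. S = 2*x_2**2 + 2*x_1 - x_2 - 2.
  reduce S modulo (h_1, h_2):
  remainder 2*x_2**2 + 2*x_1 - x_2 - 2 ≠ 0; add k_3 = 2*x_2**2 + 2*x_1 - x_2 - 2 to the basis.

S(h_1,k_3): lcm = x_1*x_2**2. S = x_2**3 - x_1**2 + x_1*x_2 + 3*x_2**2 + x_1 - 2*x_2.
  reduce S modulo (h_1, h_2, k_3):
  remainder -x_1**2 + x_1 - x_2 ≠ 0; add k_4 = -x_1**2 + x_1 - x_2 to the basis.

The other S-polynomials (S(h_2,k_3), S(h_1,k_4), S(h_2,k_4), S(k_3,k_4)) all reduce to 0 modulo the current basis, so we have a Gröbner basis.
Inter-reduce: drop elements whose leading term is divisible by another's, tail-reduce, and make monic.
Reduced Gröbner basis: {x_1**2 - x_1 + x_2, x_1*x_2 + 3*x_1 - 1, x_2**2 + x_1 + 3*x_2 - 1}.

These differ, so the ideals are not equal.
The choice of monomial ordering does not affect the verdict — as long as both bases are computed under the same ordering, their equality decides ideal equality.

No, the ideals differ.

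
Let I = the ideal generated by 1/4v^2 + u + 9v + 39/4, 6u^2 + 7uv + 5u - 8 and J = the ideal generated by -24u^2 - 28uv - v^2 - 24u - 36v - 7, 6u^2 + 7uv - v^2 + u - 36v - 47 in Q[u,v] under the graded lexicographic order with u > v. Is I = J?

Since reduced Gröbner bases are canonical representatives of ideals under a given ordering, it suffices to compute and compare them.
Buchberger on the first generating set:
f_1 = 1/4v^2 + u + 9v + 39/4, LT = v^2.
f_2 = 6u^2 + 7uv + 5u - 8, LT = u^2.

The S-polynomials (S(f_1,f_2)) all reduce to 0 modulo the current basis, so we have a Gröbner basis.
Inter-reduce: drop elements whose leading term is divisible by another's, tail-reduce, and make monic.
Reduced Gröbner basis: {u^2 + 7/6uv + 5/6u - 4/3, v^2 + 4u + 36v + 39}.

Buchberger on the second generating set:
h_1 = -24u^2 - 28uv - v^2 - 24u - 36v - 7, LT = u^2.
h_2 = 6u^2 + 7uv - v^2 + u - 36v - 47, LT = u^2.

S(h_1,h_2): lcm = u^2. S = 5/24v^2 + 5/6u + 15/2v + 65/8.
  leading term v^2: no divisor's leading term divides it; move 5/24v^2 to the remainder.
  leading term u: no divisor's leading term divides it; move 5/6u to the remainder.
  leading term v: no divisor's leading term divides it; move 15/2v to the remainder.
  leading term 1: no divisor's leading term divides it; move 65/8 to the remainder.
  remainder 5/24v^2 + 5/6u + 15/2v + 65/8 ≠ 0; add k_3 = 5/24v^2 + 5/6u + 15/2v + 65/8 to the basis.

The other S-polynomials (S(h_1,k_3), S(h_2,k_3)) all reduce to 0 modulo the current basis, so we have a Gröbner basis.
Inter-reduce: drop elements whose leading term is divisible by another's, tail-reduce, and make monic.
Reduced Gröbner basis: {u^2 + 7/6uv + 5/6u - 4/3, v^2 + 4u + 36v + 39}.

These coincide, so the ideals are equal.

Yes, the ideals are equal.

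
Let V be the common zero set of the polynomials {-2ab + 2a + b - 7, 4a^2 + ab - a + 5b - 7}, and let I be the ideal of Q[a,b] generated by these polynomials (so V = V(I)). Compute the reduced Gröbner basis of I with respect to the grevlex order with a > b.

f_1 = -2ab + 2a + b - 7, LT = ab.
f_2 = 4a^2 + ab - a + 5b - 7, LT = a^2.

S(f_1,f_2): lcm = a^2b. S = -1/4ab^2 - a^2 - 1/4ab - 5/4b^2 + 7/2a + 7/4b.
  leading term ab^2: subtract (1/8b)·f_1 from -1/4ab^2 - a^2 - 1/4ab - 5/4b^2 + 7/2a + 7/4b → -a^2 - 1/2ab - 11/8b^2 + 7/2a + 21/8b
  leading term a^2: subtract (-1/4)·f_2 from -a^2 - 1/2ab - 11/8b^2 + 7/2a + 21/8b → -1/4ab - 11/8b^2 + 13/4a + 31/8b - 7/4
  leading term ab: subtract (1/8)·f_1 from -1/4ab - 11/8b^2 + 13/4a + 31/8b - 7/4 → -11/8b^2 + 3a + 15/4b - 7/8
  leading term b^2: no divisor's leading term divides it; move -11/8b^2 to the remainder.
  leading term a: no divisor's leading term divides it; move 3a to the remainder.
  leading term b: no divisor's leading term divides it; move 15/4b to the remainder.
  leading term 1: no divisor's leading term divides it; move -7/8 to the remainder.
  remainder -11/8b^2 + 3a + 15/4b - 7/8 ≠ 0; add g_3 = -11/8b^2 + 3a + 15/4b - 7/8 to the basis.

S(f_1,g_3): lcm = ab^2. S = 24/11a^2 + 19/11ab - 1/2b^2 - 7/11a + 7/2b.
  leading term a^2: subtract (6/11)·f_2 from 24/11a^2 + 19/11ab - 1/2b^2 - 7/11a + 7/2b → 13/11ab - 1/2b^2 - 1/11a + 17/22b + 42/11
  leading term ab: subtract (-13/22)·f_1 from 13/11ab - 1/2b^2 - 1/11a + 17/22b + 42/11 → -1/2b^2 + 12/11a + 15/11b - 7/22
  leading term b^2: subtract (4/11)·g_3 from -1/2b^2 + 12/11a + 15/11b - 7/22 → 0
  remainder 0.

S(f_2,g_3): leading monomials are coprime, so the S-polynomial reduces to 0 (Buchberger's first criterion).
Every S-polynomial of the final basis reduces to 0, so we have a Gröbner basis.

G = {a^2 + 11/8b - 21/8, ab - a - 1/2b + 7/2, b^2 - 24/11a - 30/11b + 7/11}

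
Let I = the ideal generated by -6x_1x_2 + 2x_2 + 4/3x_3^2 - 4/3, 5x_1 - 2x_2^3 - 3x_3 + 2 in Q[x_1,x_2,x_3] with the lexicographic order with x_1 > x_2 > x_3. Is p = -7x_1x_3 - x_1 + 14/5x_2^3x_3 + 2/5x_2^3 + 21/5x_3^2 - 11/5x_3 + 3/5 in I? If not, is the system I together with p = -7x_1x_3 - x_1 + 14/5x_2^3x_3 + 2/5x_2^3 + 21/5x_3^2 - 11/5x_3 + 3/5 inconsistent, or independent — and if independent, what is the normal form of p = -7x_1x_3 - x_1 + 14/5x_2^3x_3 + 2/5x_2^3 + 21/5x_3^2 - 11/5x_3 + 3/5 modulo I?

Adjoining -7x_1x_3 - x_1 + 14/5x_2^3x_3 + 2/5x_2^3 + 21/5x_3^2 - 11/5x_3 + 3/5 makes the ideal the whole ring: the system is inconsistent.

First compute the reduced Gröbner basis of I by Buchberger's algorithm.
f_1 = -6x_1x_2 + 2x_2 + 4/3x_3^2 - 4/3, LT = x_1x_2.
f_2 = 5x_1 - 2x_2^3 - 3x_3 + 2, LT = x_1.

S(f_1,f_2): lcm = x_1x_2. S = 2/5x_2^4 + 3/5x_2x_3 - 11/15x_2 - 2/9x_3^2 + 2/9.
  leading term x_2^4: no divisor's leading term divides it; move 2/5x_2^4 to the remainder.
  leading term x_2x_3: no divisor's leading term divides it; move 3/5x_2x_3 to the remainder.
  leading term x_2: no divisor's leading term divides it; move -11/15x_2 to the remainder.
  leading term x_3^2: no divisor's leading term divides it; move -2/9x_3^2 to the remainder.
  leading term 1: no divisor's leading term divides it; move 2/9 to the remainder.
  remainder 2/5x_2^4 + 3/5x_2x_3 - 11/15x_2 - 2/9x_3^2 + 2/9 ≠ 0; add h_3 = 2/5x_2^4 + 3/5x_2x_3 - 11/15x_2 - 2/9x_3^2 + 2/9 to the basis.

The other S-polynomials (S(f_1,h_3), S(f_2,h_3)) all reduce to 0 modulo the current basis, so we have a Gröbner basis.
Inter-reduce: drop elements whose leading term is divisible by another's, tail-reduce, and make monic.
Reduced Gröbner basis: {x_1 - 2/5x_2^3 - 3/5x_3 + 2/5, x_2^4 + 3/2x_2x_3 - 11/6x_2 - 5/9x_3^2 + 5/9}.
Label its elements g_1 = x_1 - 2/5x_2^3 - 3/5x_3 + 2/5, g_2 = x_2^4 + 3/2x_2x_3 - 11/6x_2 - 5/9x_3^2 + 5/9.

Reduce p = -7x_1x_3 - x_1 + 14/5x_2^3x_3 + 2/5x_2^3 + 21/5x_3^2 - 11/5x_3 + 3/5 modulo G:
  leading term x_1x_3: subtract (-7x_3)·g_1 from -7x_1x_3 - x_1 + 14/5x_2^3x_3 + 2/5x_2^3 + 21/5x_3^2 - 11/5x_3 + 3/5 → -x_1 + 2/5x_2^3 + 3/5x_3 + 3/5
  leading term x_1: subtract (-1)·g_1 from -x_1 + 2/5x_2^3 + 3/5x_3 + 3/5 → 1
  leading term 1: no divisor's leading term divides it; move 1 to the remainder.
  normal form = 1.
The normal form is nonzero, so p ∉ I. Since p minus its normal form lies in I, I + (p) = I + (r) where r = 1; decide whether this ideal is the whole ring.
Here r = 1 is a nonzero constant, hence a unit: 1 ∈ I + (p), the Gröbner basis of I + (p) is {1}, and the enlarged system has no common solution — adjoining p is inconsistent.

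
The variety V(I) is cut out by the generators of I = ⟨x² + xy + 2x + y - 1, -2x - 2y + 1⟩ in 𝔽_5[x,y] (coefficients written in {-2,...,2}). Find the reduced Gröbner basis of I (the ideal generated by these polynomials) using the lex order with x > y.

f_1 = x² + xy + 2x + y - 1, LT = x².
f_2 = -2x - 2y + 1, LT = x.

S(f_1,f_2): lcm = x². S = y - 1.
  leading term y: no divisor's leading term divides it; move y to the remainder.
  leading term 1: no divisor's leading term divides it; move -1 to the remainder.
  remainder y - 1 ≠ 0; add g_3 = y - 1 to the basis.

The other S-polynomials (S(f_1,g_3), S(f_2,g_3)) all reduce to 0 modulo the current basis, so we have a Gröbner basis.
Inter-reduce: drop elements whose leading term is divisible by another's, tail-reduce, and make monic.

G = {x - 2, y - 1}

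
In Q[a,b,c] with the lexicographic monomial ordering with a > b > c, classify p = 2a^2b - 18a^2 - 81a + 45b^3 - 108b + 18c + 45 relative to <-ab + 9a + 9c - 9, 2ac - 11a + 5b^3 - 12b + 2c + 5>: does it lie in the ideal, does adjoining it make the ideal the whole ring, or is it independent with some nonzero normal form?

2a^2b - 18a^2 - 81a + 45b^3 - 108b + 18c + 45 lies in I (it reduces to 0).

First compute the reduced Gröbner basis of I by Buchberger's algorithm.
f_1 = -ab + 9a + 9c - 9, LT = ab.
f_2 = 2ac - 11a + 5b^3 - 12b + 2c + 5, LT = ac.

S(f_1,f_2): lcm = abc. S = 11/2ab - 9ac - 5/2b^4 + 6b^2 - bc - 5/2b - 9c^2 + 9c.
  reduce S modulo (f_1, f_2):
  remainder -5/2b^4 + 45/2b^3 + 6b^2 - bc - 113/2b - 9c^2 + 135/2c - 27 ≠ 0; add h_3 = -5/2b^4 + 45/2b^3 + 6b^2 - bc - 113/2b - 9c^2 + 135/2c - 27 to the basis.

The other S-polynomials (S(f_1,h_3), S(f_2,h_3)) all reduce to 0 modulo the current basis, so we have a Gröbner basis.
Inter-reduce: drop elements whose leading term is divisible by another's, tail-reduce, and make monic.
Reduced Gröbner basis: {ab - 9a - 9c + 9, ac - 11/2a + 5/2b^3 - 6b + c + 5/2, b^4 - 9b^3 - 12/5b^2 + 2/5bc + 113/5b + 18/5c^2 - 27c + 54/5}.
Label its elements g_1 = ab - 9a - 9c + 9, g_2 = ac - 11/2a + 5/2b^3 - 6b + c + 5/2, g_3 = b^4 - 9b^3 - 12/5b^2 + 2/5bc + 113/5b + 18/5c^2 - 27c + 54/5.

Reduce p = 2a^2b - 18a^2 - 81a + 45b^3 - 108b + 18c + 45 modulo G:
  leading term a^2b: subtract (2a)·g_1 from 2a^2b - 18a^2 - 81a + 45b^3 - 108b + 18c + 45 → 18ac - 99a + 45b^3 - 108b + 18c + 45
  leading term ac: subtract (18)·g_2 from 18ac - 99a + 45b^3 - 108b + 18c + 45 → 0
  normal form = 0.
Since the normal form is 0, p ∈ I.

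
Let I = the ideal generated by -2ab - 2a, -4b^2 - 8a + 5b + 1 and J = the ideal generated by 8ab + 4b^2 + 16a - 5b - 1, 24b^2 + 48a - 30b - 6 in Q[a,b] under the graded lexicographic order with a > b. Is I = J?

Yes, the ideals are equal.

For a fixed monomial order, each ideal has a unique reduced Gröbner basis; comparing bases decides equality.
Buchberger on the first generating set:
f_1 = -2ab - 2a, LT = ab.
f_2 = -4b^2 - 8a + 5b + 1, LT = b^2.

S(f_1,f_2): lcm = ab^2. S = -2a^2 + 9/4ab + 1/4a.
  reduce S modulo (f_1, f_2):
  remainder -2a^2 - 2a ≠ 0; add g_3 = -2a^2 - 2a to the basis.

The other S-polynomials (S(f_1,g_3), S(f_2,g_3)) all reduce to 0 modulo the current basis, so we have a Gröbner basis.
Inter-reduce: drop elements whose leading term is divisible by another's, tail-reduce, and make monic.
Reduced Gröbner basis: {a^2 + a, ab + a, b^2 + 2a - 5/4b - 1/4}.

Buchberger on the second generating set:
h_1 = 8ab + 4b^2 + 16a - 5b - 1, LT = ab.
h_2 = 24b^2 + 48a - 30b - 6, LT = b^2.

S(h_1,h_2): lcm = ab^2. S = 1/2b^3 - 2a^2 + 13/4ab - 5/8b^2 + 1/4a - 1/8b.
  reduce S modulo (h_1, h_2):
  remainder -2a^2 - 2a ≠ 0; add k_3 = -2a^2 - 2a to the basis.

The other S-polynomials (S(h_1,k_3), S(h_2,k_3)) all reduce to 0 modulo the current basis, so we have a Gröbner basis.
Inter-reduce: drop elements whose leading term is divisible by another's, tail-reduce, and make monic.
Reduced Gröbner basis: {a^2 + a, ab + a, b^2 + 2a - 5/4b - 1/4}.

These coincide, so the ideals are equal.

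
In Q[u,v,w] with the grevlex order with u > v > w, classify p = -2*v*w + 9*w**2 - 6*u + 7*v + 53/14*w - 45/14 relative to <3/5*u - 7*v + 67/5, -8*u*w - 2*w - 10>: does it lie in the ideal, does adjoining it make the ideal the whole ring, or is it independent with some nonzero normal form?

First compute the reduced Gröbner basis of I by Buchberger's algorithm.
f_1 = 3/5*u - 7*v + 67/5, LT = u.
f_2 = -8*u*w - 2*w - 10, LT = u*w.

S(f_1,f_2): lcm = u*w. S = -35/3*v*w + 265/12*w - 5/4.
  leading term v*w: no divisor's leading term divides it; move -35/3*v*w to the remainder.
  leading term w: no divisor's leading term divides it; move 265/12*w to the remainder.
  leading term 1: no divisor's leading term divides it; move -5/4 to the remainder.
  remainder -35/3*v*w + 265/12*w - 5/4 ≠ 0; add h_3 = -35/3*v*w + 265/12*w - 5/4 to the basis.

The other S-polynomials (S(f_1,h_3), S(f_2,h_3)) all reduce to 0 modulo the current basis, so we have a Gröbner basis.
Inter-reduce: drop elements whose leading term is divisible by another's, tail-reduce, and make monic.
Reduced Gröbner basis: {v*w - 53/28*w + 3/28, u - 35/3*v + 67/3}.
Label its elements g_1 = v*w - 53/28*w + 3/28, g_2 = u - 35/3*v + 67/3.

Reduce p = -2*v*w + 9*w**2 - 6*u + 7*v + 53/14*w - 45/14 modulo G:
  leading term v*w: subtract (-2)·g_1 from -2*v*w + 9*w**2 - 6*u + 7*v + 53/14*w - 45/14 → 9*w**2 - 6*u + 7*v - 3
  leading term w**2: no divisor's leading term divides it; move 9*w**2 to the remainder.
  leading term u: subtract (-6)·g_2 from -6*u + 7*v - 3 → -63*v + 131
  leading term v: no divisor's leading term divides it; move -63*v to the remainder.
  leading term 1: no divisor's leading term divides it; move 131 to the remainder.
  normal form = 9*w**2 - 63*v + 131.
The normal form is nonzero, so p ∉ I. Since p minus its normal form lies in I, I + (p) = I + (r) where r = 9*w**2 - 63*v + 131; decide whether this ideal is the whole ring.
Run Buchberger on G together with r (pairs among the g_i already reduce to 0 since G is a Gröbner basis):
g_1 = v*w - 53/28*w + 3/28, LT = v*w.
g_2 = u - 35/3*v + 67/3, LT = u.
r = 9*w**2 - 63*v + 131, LT = w**2.

S(g_1,r): lcm = v*w**2. S = 7*v**2 - 53/28*w**2 - 131/9*v + 3/28*w.
  leading term v**2: no divisor's leading term divides it; move 7*v**2 to the remainder.
  leading term w**2: subtract (-53/252)·r from -53/28*w**2 - 131/9*v + 3/28*w → -1001/36*v + 3/28*w + 6943/252
  leading term v: no divisor's leading term divides it; move -1001/36*v to the remainder.
  leading term w: no divisor's leading term divides it; move 3/28*w to the remainder.
  leading term 1: no divisor's leading term divides it; move 6943/252 to the remainder.
  remainder 7*v**2 - 1001/36*v + 3/28*w + 6943/252 ≠ 0; add m_4 = 7*v**2 - 1001/36*v + 3/28*w + 6943/252 to the basis.

The other S-polynomials (S(g_1,g_2), S(g_2,r), S(g_1,m_4), S(g_2,m_4), S(r,m_4)) all reduce to 0 modulo the current basis, so we have a Gröbner basis.
Inter-reduce: drop elements whose leading term is divisible by another's, tail-reduce, and make monic.
Reduced Gröbner basis: {v**2 - 143/36*v + 3/196*w + 6943/1764, v*w - 53/28*w + 3/28, w**2 - 7*v + 131/9, u - 35/3*v + 67/3}.
The reduced Gröbner basis of I + (p) is {v**2 - 143/36*v + 3/196*w + 6943/1764, v*w - 53/28*w + 3/28, w**2 - 7*v + 131/9, u - 35/3*v + 67/3} ≠ {1}, a proper ideal, so the enlarged system stays consistent: p is independent of I, with normal form 9*w**2 - 63*v + 131.

-2*v*w + 9*w**2 - 6*u + 7*v + 53/14*w - 45/14 is independent of I; its normal form modulo I is 9*w**2 - 63*v + 131.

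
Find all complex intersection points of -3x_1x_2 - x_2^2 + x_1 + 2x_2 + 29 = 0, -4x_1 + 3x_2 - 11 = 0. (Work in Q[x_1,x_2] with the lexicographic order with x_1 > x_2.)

Compute a lex Gröbner basis by Buchberger's algorithm.
f_1 = -3x_1x_2 + x_1 - x_2^2 + 2x_2 + 29, LT = x_1x_2.
f_2 = -4x_1 + 3x_2 - 11, LT = x_1.

S(f_1,f_2): lcm = x_1x_2. S = -1/3x_1 + 13/12x_2^2 - 41/12x_2 - 29/3.
  leading term x_1: subtract (1/12)·f_2 from -1/3x_1 + 13/12x_2^2 - 41/12x_2 - 29/3 → 13/12x_2^2 - 11/3x_2 - 35/4
  leading term x_2^2: no divisor's leading term divides it; move 13/12x_2^2 to the remainder.
  leading term x_2: no divisor's leading term divides it; move -11/3x_2 to the remainder.
  leading term 1: no divisor's leading term divides it; move -35/4 to the remainder.
  remainder 13/12x_2^2 - 11/3x_2 - 35/4 ≠ 0; add h_3 = 13/12x_2^2 - 11/3x_2 - 35/4 to the basis.

The other S-polynomials (S(f_1,h_3), S(f_2,h_3)) all reduce to 0 modulo the current basis, so we have a Gröbner basis.
Inter-reduce: drop elements whose leading term is divisible by another's, tail-reduce, and make monic.
Reduced Gröbner basis: {x_1 - 3/4x_2 + 11/4, x_2^2 - 44/13x_2 - 105/13}.

A lex Gröbner basis eliminates variables successively. Here x_2^2 - 44/13x_2 - 105/13 depends only on x_2, with roots {-21/13, 5}; lifting each root through the earlier basis elements recovers the full solutions.
  x_2 = -21/13: the earlier basis element becomes x_1 + 103/26 = 0, giving x_1 = -103/26 — point (-103/26, -21/13).
  x_2 = 5: the earlier basis element becomes x_1 - 1 = 0, giving x_1 = 1 — point (1, 5).
Check: every point annihilates each of the original generators.

{(-103/26, -21/13), (1, 5)}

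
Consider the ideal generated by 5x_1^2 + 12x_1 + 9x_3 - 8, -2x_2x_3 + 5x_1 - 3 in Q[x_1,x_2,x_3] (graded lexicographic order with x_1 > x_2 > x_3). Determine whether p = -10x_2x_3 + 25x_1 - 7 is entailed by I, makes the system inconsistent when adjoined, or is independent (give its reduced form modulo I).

First compute the reduced Gröbner basis of I by Buchberger's algorithm.
f_1 = 5x_1^2 + 12x_1 + 9x_3 - 8, LT = x_1^2.
f_2 = -2x_2x_3 + 5x_1 - 3, LT = x_2x_3.

The S-polynomials (S(f_1,f_2)) all reduce to 0 modulo the current basis, so we have a Gröbner basis.
Inter-reduce: drop elements whose leading term is divisible by another's, tail-reduce, and make monic.
Reduced Gröbner basis: {x_1^2 + 12/5x_1 + 9/5x_3 - 8/5, x_2x_3 - 5/2x_1 + 3/2}.
Label its elements g_1 = x_1^2 + 12/5x_1 + 9/5x_3 - 8/5, g_2 = x_2x_3 - 5/2x_1 + 3/2.

Reduce p = -10x_2x_3 + 25x_1 - 7 modulo G:
  leading term x_2x_3: subtract (-10)·g_2 from -10x_2x_3 + 25x_1 - 7 → 8
  leading term 1: no divisor's leading term divides it; move 8 to the remainder.
  normal form = 8.
The normal form is nonzero, so p ∉ I. Since p minus its normal form lies in I, I + (p) = I + (r) where r = 8; decide whether this ideal is the whole ring.
Here r = 8 is a nonzero constant, hence a unit: 1 ∈ I + (p), the Gröbner basis of I + (p) is {1}, and the enlarged system has no common solution — adjoining p is inconsistent.

Adjoining -10x_2x_3 + 25x_1 - 7 makes the ideal the whole ring: the system is inconsistent.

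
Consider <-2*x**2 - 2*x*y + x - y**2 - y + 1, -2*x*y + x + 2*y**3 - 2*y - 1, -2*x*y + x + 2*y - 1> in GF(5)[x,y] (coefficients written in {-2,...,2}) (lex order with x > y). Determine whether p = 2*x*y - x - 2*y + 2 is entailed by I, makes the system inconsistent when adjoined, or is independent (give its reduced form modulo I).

First compute the reduced Gröbner basis of I by Buchberger's algorithm.
f_1 = -2*x**2 - 2*x*y + x - y**2 - y + 1, LT = x**2.
f_2 = -2*x*y + x + 2*y**3 - 2*y - 1, LT = x*y.
f_3 = -2*x*y + x + 2*y - 1, LT = x*y.

S(f_1,f_2): lcm = x**2*y. S = -2*x**2 + x*y**3 + x*y**2 + x*y + 2*x - 2*y**3 - 2*y**2 + 2*y.
  leading term x**2: subtract (1)·f_1 from -2*x**2 + x*y**3 + x*y**2 + x*y + 2*x - 2*y**3 - 2*y**2 + 2*y → x*y**3 + x*y**2 - 2*x*y + x - 2*y**3 - y**2 - 2*y - 1
  leading term x*y**3: subtract (2*y**2)·f_2 from x*y**3 + x*y**2 - 2*x*y + x - 2*y**3 - y**2 - 2*y - 1 → -x*y**2 - 2*x*y + x + y**5 + 2*y**3 + y**2 - 2*y - 1
  leading term x*y**2: subtract (-2*y)·f_2 from -x*y**2 - 2*x*y + x + y**5 + 2*y**3 + y**2 - 2*y - 1 → x + y**5 - y**4 + 2*y**3 + 2*y**2 + y - 1
  leading term x: no divisor's leading term divides it; move x to the remainder.
  leading term y**5: no divisor's leading term divides it; move y**5 to the remainder.
  leading term y**4: no divisor's leading term divides it; move -y**4 to the remainder.
  leading term y**3: no divisor's leading term divides it; move 2*y**3 to the remainder.
  leading term y**2: no divisor's leading term divides it; move 2*y**2 to the remainder.
  leading term y: no divisor's leading term divides it; move y to the remainder.
  leading term 1: no divisor's leading term divides it; move -1 to the remainder.
  remainder x + y**5 - y**4 + 2*y**3 + 2*y**2 + y - 1 ≠ 0; add h_4 = x + y**5 - y**4 + 2*y**3 + 2*y**2 + y - 1 to the basis.

S(f_1,f_3): lcm = x**2*y. S = -2*x**2 + x*y**2 - 2*x*y + 2*x - 2*y**3 - 2*y**2 + 2*y.
  leading term x**2: subtract (1)·f_1 from -2*x**2 + x*y**2 - 2*x*y + 2*x - 2*y**3 - 2*y**2 + 2*y → x*y**2 + x - 2*y**3 - y**2 - 2*y - 1
  leading term x*y**2: subtract (2*y)·f_2 from x*y**2 + x - 2*y**3 - y**2 - 2*y - 1 → -2*x*y + x + y**4 - 2*y**3 - 2*y**2 - 1
  leading term x*y: subtract (1)·f_2 from -2*x*y + x + y**4 - 2*y**3 - 2*y**2 - 1 → y**4 + y**3 - 2*y**2 + 2*y
  leading term y**4: no divisor's leading term divides it; move y**4 to the remainder.
  leading term y**3: no divisor's leading term divides it; move y**3 to the remainder.
  leading term y**2: no divisor's leading term divides it; move -2*y**2 to the remainder.
  leading term y: no divisor's leading term divides it; move 2*y to the remainder.
  remainder y**4 + y**3 - 2*y**2 + 2*y ≠ 0; add h_5 = y**4 + y**3 - 2*y**2 + 2*y to the basis.

S(f_2,f_3): lcm = x*y. S = -y**3 + 2*y.
  leading term y**3: no divisor's leading term divides it; move -y**3 to the remainder.
  leading term y: no divisor's leading term divides it; move 2*y to the remainder.
  remainder -y**3 + 2*y ≠ 0; add h_6 = -y**3 + 2*y to the basis.

S(f_1,h_4): lcm = x**2. S = -x*y**5 + x*y**4 - 2*x*y**3 - 2*x*y**2 - 2*x - 2*y**2 - 2*y + 2.
  leading term x*y**5: subtract (-2*y**4)·f_2 from -x*y**5 + x*y**4 - 2*x*y**3 - 2*x*y**2 - 2*x - 2*y**2 - 2*y + 2 → -2*x*y**4 - 2*x*y**3 - 2*x*y**2 - 2*x - y**7 + y**5 - 2*y**4 - 2*y**2 - 2*y + 2
  leading term x*y**4: subtract (y**3)·f_2 from -2*x*y**4 - 2*x*y**3 - 2*x*y**2 - 2*x - y**7 + y**5 - 2*y**4 - 2*y**2 - 2*y + 2 → 2*x*y**3 - 2*x*y**2 - 2*x - y**7 - 2*y**6 + y**5 + y**3 - 2*y**2 - 2*y + 2
  leading term x*y**3: subtract (-y**2)·f_2 from 2*x*y**3 - 2*x*y**2 - 2*x - y**7 - 2*y**6 + y**5 + y**3 - 2*y**2 - 2*y + 2 → -x*y**2 - 2*x - y**7 - 2*y**6 - 2*y**5 - y**3 + 2*y**2 - 2*y + 2
  leading term x*y**2: subtract (-2*y)·f_2 from -x*y**2 - 2*x - y**7 - 2*y**6 - 2*y**5 - y**3 + 2*y**2 - 2*y + 2 → 2*x*y - 2*x - y**7 - 2*y**6 - 2*y**5 - y**4 - y**3 - 2*y**2 + y + 2
  leading term x*y: subtract (-1)·f_2 from 2*x*y - 2*x - y**7 - 2*y**6 - 2*y**5 - y**4 - y**3 - 2*y**2 + y + 2 → -x - y**7 - 2*y**6 - 2*y**5 - y**4 + y**3 - 2*y**2 - y + 1
  leading term x: subtract (-1)·h_4 from -x - y**7 - 2*y**6 - 2*y**5 - y**4 + y**3 - 2*y**2 - y + 1 → -y**7 - 2*y**6 - y**5 - 2*y**4 - 2*y**3
  leading term y**7: subtract (-y**3)·h_5 from -y**7 - 2*y**6 - y**5 - 2*y**4 - 2*y**3 → -y**6 + 2*y**5 - 2*y**3
  leading term y**6: subtract (-y**2)·h_5 from -y**6 + 2*y**5 - 2*y**3 → -2*y**5 - 2*y**4
  leading term y**5: subtract (-2*y)·h_5 from -2*y**5 - 2*y**4 → y**3 - y**2
  leading term y**3: subtract (-1)·h_6 from y**3 - y**2 → -y**2 + 2*y
  leading term y**2: no divisor's leading term divides it; move -y**2 to the remainder.
  leading term y: no divisor's leading term divides it; move 2*y to the remainder.
  remainder -y**2 + 2*y ≠ 0; add h_7 = -y**2 + 2*y to the basis.

S(f_2,h_5): lcm = x*y**4. S = x*y**3 + 2*x*y**2 - 2*x*y - y**6 + y**4 - 2*y**3.
  leading term x*y**3: subtract (2*y**2)·f_2 from x*y**3 + 2*x*y**2 - 2*x*y - y**6 + y**4 - 2*y**3 → -2*x*y - y**6 + y**5 + y**4 + 2*y**3 + 2*y**2
  leading term x*y: subtract (1)·f_2 from -2*x*y - y**6 + y**5 + y**4 + 2*y**3 + 2*y**2 → -x - y**6 + y**5 + y**4 + 2*y**2 + 2*y + 1
  leading term x: subtract (-1)·h_4 from -x - y**6 + y**5 + y**4 + 2*y**2 + 2*y + 1 → -y**6 + 2*y**5 + 2*y**3 - y**2 - 2*y
  leading term y**6: subtract (-y**2)·h_5 from -y**6 + 2*y**5 + 2*y**3 - y**2 - 2*y → -2*y**5 - 2*y**4 - y**3 - y**2 - 2*y
  leading term y**5: subtract (-2*y)·h_5 from -2*y**5 - 2*y**4 - y**3 - y**2 - 2*y → -2*y**2 - 2*y
  leading term y**2: subtract (2)·h_7 from -2*y**2 - 2*y → -y
  leading term y: no divisor's leading term divides it; move -y to the remainder.
  remainder -y ≠ 0; add h_8 = -y to the basis.

The other S-polynomials (S(f_2,h_4), S(f_3,h_4), S(f_1,h_5), S(f_3,h_5), S(h_4,h_5), S(f_1,h_6), S(f_2,h_6), S(f_3,h_6), S(h_4,h_6), S(h_5,h_6), S(f_1,h_7), S(f_2,h_7), S(f_3,h_7), S(h_4,h_7), S(h_5,h_7), S(h_6,h_7), S(f_1,h_8), S(f_2,h_8), S(f_3,h_8), S(h_4,h_8), S(h_5,h_8), S(h_6,h_8), S(h_7,h_8)) all reduce to 0 modulo the current basis, so we have a Gröbner basis.
Inter-reduce: drop elements whose leading term is divisible by another's, tail-reduce, and make monic.
Reduced Gröbner basis: {x - 1, y}.
Label its elements g_1 = x - 1, g_2 = y.

Reduce p = 2*x*y - x - 2*y + 2 modulo G:
  leading term x*y: subtract (2*y)·g_1 from 2*x*y - x - 2*y + 2 → -x + 2
  leading term x: subtract (-1)·g_1 from -x + 2 → 1
  leading term 1: no divisor's leading term divides it; move 1 to the remainder.
  normal form = 1.
The normal form is nonzero, so p ∉ I. Since p minus its normal form lies in I, I + (p) = I + (r) where r = 1; decide whether this ideal is the whole ring.
Here r = 1 is a nonzero constant, hence a unit: 1 ∈ I + (p), the Gröbner basis of I + (p) is {1}, and the enlarged system has no common solution — adjoining p is inconsistent.

The remainder on division by a Gröbner basis is unique — it is the normal form.

Adjoining 2*x*y - x - 2*y + 2 makes the ideal the whole ring: the system is inconsistent.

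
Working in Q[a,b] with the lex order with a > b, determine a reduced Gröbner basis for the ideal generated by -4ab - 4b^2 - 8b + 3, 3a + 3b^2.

G = {a + b^2, b^3 - b^2 - 2b + 3/4}

f_1 = -4ab - 4b^2 - 8b + 3, LT = ab.
f_2 = 3a + 3b^2, LT = a.

S(f_1,f_2): lcm = ab. S = -b^3 + b^2 + 2b - 3/4.
  reduce S modulo (f_1, f_2):
  remainder -b^3 + b^2 + 2b - 3/4 ≠ 0; add g_3 = -b^3 + b^2 + 2b - 3/4 to the basis.

The other S-polynomials (S(f_1,g_3), S(f_2,g_3)) all reduce to 0 modulo the current basis, so we have a Gröbner basis.
Inter-reduce: drop elements whose leading term is divisible by another's, tail-reduce, and make monic.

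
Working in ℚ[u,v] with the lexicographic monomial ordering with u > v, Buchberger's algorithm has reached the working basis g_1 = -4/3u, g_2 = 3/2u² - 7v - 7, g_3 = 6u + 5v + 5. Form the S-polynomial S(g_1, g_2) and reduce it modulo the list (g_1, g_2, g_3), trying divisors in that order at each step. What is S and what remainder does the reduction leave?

S(g_1, g_2) = 14/3v + 14/3; remainder on division = 14/3v + 14/3.

lcm(LM(g_1), LM(g_2)) = u².
S = (lcm/LT(g_1))·g_1 − (lcm/LT(g_2))·g_2 = 14/3v + 14/3.
Reduce S modulo (g_1, g_2, g_3) in that order:
  leading term v: no divisor's leading term divides it; move 14/3v to the remainder.
  leading term 1: no divisor's leading term divides it; move 14/3 to the remainder.
The remainder 14/3v + 14/3 is nonzero, so it would be added as the next basis element.
An S-polynomial is built so that the two leading terms cancel; whether anything survives reduction is exactly the Gröbner-basis criterion.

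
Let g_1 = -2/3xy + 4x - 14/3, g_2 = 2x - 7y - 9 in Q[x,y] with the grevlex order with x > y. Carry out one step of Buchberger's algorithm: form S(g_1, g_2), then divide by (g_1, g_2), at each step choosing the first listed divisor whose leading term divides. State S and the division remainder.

lcm(LM(g_1), LM(g_2)) = xy.
S = (lcm/LT(g_1))·g_1 − (lcm/LT(g_2))·g_2 = 7/2y^2 - 6x + 9/2y + 7.
Reduce S modulo (g_1, g_2) in that order:
  leading term y^2: no divisor's leading term divides it; move 7/2y^2 to the remainder.
  leading term x: subtract (-3)·g_2 from -6x + 9/2y + 7 → -33/2y - 20
  leading term y: no divisor's leading term divides it; move -33/2y to the remainder.
  leading term 1: no divisor's leading term divides it; move -20 to the remainder.
The remainder 7/2y^2 - 33/2y - 20 is nonzero, so it would be added as the next basis element.

S(g_1, g_2) = 7/2y^2 - 6x + 9/2y + 7; remainder on division = 7/2y^2 - 33/2y - 20.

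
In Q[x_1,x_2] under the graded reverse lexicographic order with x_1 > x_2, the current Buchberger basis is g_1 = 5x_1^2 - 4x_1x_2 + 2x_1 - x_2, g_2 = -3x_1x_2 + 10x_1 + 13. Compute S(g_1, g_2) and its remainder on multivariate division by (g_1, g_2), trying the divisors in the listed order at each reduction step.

lcm(LM(g_1), LM(g_2)) = x_1^2x_2.
S = (lcm/LT(g_1))·g_1 − (lcm/LT(g_2))·g_2 = -4/5x_1x_2^2 + 10/3x_1^2 + 2/5x_1x_2 - 1/5x_2^2 + 13/3x_1.
Reduce S modulo (g_1, g_2) in that order:
  leading term x_1x_2^2: subtract (4/15x_2)·g_2 from -4/5x_1x_2^2 + 10/3x_1^2 + 2/5x_1x_2 - 1/5x_2^2 + 13/3x_1 → 10/3x_1^2 - 34/15x_1x_2 - 1/5x_2^2 + 13/3x_1 - 52/15x_2
  leading term x_1^2: subtract (2/3)·g_1 from 10/3x_1^2 - 34/15x_1x_2 - 1/5x_2^2 + 13/3x_1 - 52/15x_2 → 2/5x_1x_2 - 1/5x_2^2 + 3x_1 - 14/5x_2
  leading term x_1x_2: subtract (-2/15)·g_2 from 2/5x_1x_2 - 1/5x_2^2 + 3x_1 - 14/5x_2 → -1/5x_2^2 + 13/3x_1 - 14/5x_2 + 26/15
  leading term x_2^2: no divisor's leading term divides it; move -1/5x_2^2 to the remainder.
  leading term x_1: no divisor's leading term divides it; move 13/3x_1 to the remainder.
  leading term x_2: no divisor's leading term divides it; move -14/5x_2 to the remainder.
  leading term 1: no divisor's leading term divides it; move 26/15 to the remainder.
The remainder -1/5x_2^2 + 13/3x_1 - 14/5x_2 + 26/15 is nonzero, so it would be added as the next basis element.

S(g_1, g_2) = -4/5x_1x_2^2 + 10/3x_1^2 + 2/5x_1x_2 - 1/5x_2^2 + 13/3x_1; remainder on division = -1/5x_2^2 + 13/3x_1 - 14/5x_2 + 26/15.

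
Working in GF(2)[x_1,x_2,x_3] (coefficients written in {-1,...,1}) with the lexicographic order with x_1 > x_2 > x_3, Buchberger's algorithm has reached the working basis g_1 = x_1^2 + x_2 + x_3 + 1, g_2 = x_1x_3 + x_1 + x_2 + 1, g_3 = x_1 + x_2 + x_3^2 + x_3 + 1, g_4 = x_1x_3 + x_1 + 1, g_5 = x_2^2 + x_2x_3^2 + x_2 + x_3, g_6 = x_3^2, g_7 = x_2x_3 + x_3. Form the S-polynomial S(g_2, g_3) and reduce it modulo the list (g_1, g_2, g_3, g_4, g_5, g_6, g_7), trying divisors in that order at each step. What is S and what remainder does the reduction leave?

S(g_2, g_3) = x_1 + x_2x_3 + x_2 + x_3^3 + x_3^2 + x_3 + 1; remainder on division = x_3.

lcm(LM(g_2), LM(g_3)) = x_1x_3.
S = (lcm/LT(g_2))·g_2 − (lcm/LT(g_3))·g_3 = x_1 + x_2x_3 + x_2 + x_3^3 + x_3^2 + x_3 + 1.
Reduce S modulo (g_1, g_2, g_3, g_4, g_5, g_6, g_7) in that order:
  leading term x_1: subtract (1)·g_3 from x_1 + x_2x_3 + x_2 + x_3^3 + x_3^2 + x_3 + 1 → x_2x_3 + x_3^3
  leading term x_2x_3: subtract (1)·g_7 from x_2x_3 + x_3^3 → x_3^3 + x_3
  leading term x_3^3: subtract (x_3)·g_6 from x_3^3 + x_3 → x_3
  leading term x_3: no divisor's leading term divides it; move x_3 to the remainder.
The remainder x_3 is nonzero, so it would be added as the next basis element.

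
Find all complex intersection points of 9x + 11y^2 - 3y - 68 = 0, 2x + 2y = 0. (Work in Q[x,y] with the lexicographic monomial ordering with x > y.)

Compute a lex Gröbner basis by Buchberger's algorithm.
f_1 = 9x + 11y^2 - 3y - 68, LT = x.
f_2 = 2x + 2y, LT = x.

S(f_1,f_2): lcm = x. S = 11/9y^2 - 4/3y - 68/9.
  leading term y^2: no divisor's leading term divides it; move 11/9y^2 to the remainder.
  leading term y: no divisor's leading term divides it; move -4/3y to the remainder.
  leading term 1: no divisor's leading term divides it; move -68/9 to the remainder.
  remainder 11/9y^2 - 4/3y - 68/9 ≠ 0; add h_3 = 11/9y^2 - 4/3y - 68/9 to the basis.

S(f_1,h_3): leading monomials are coprime, so the S-polynomial reduces to 0 (Buchberger's first criterion).
S(f_2,h_3): leading monomials are coprime, so the S-polynomial reduces to 0 (Buchberger's first criterion).
Every S-polynomial of the final basis reduces to 0, so we have a Gröbner basis.
Inter-reduce: drop elements whose leading term is divisible by another's, tail-reduce, and make monic.
Reduced Gröbner basis: {x + y, y^2 - 12/11y - 68/11}.

From the last basis element, y^2 - 12/11y - 68/11 = 0, so y takes values in {-2, 34/11}. Each choice, substituted upward through the basis, yields the corresponding point(s) of the solution set.
  y = -2: the earlier basis element becomes x - 2 = 0, giving x = 2 — point (2, -2).
  y = 34/11: the earlier basis element becomes x + 34/11 = 0, giving x = -34/11 — point (-34/11, 34/11).
Each listed point satisfies every original equation (direct substitution).

{(2, -2), (-34/11, 34/11)}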